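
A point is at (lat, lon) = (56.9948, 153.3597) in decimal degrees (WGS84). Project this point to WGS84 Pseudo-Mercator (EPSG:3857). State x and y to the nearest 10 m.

x 17071920 m, y 7759060 m

Web Mercator is spherical with R = a = 6378137 m.
x = R·λ = 6378137 × 2.676631705 = 17071923.712 m.
y = R·ln tan(π/4 + φ/2) = 6378137 × 1.216508192 = 7759055.912 m.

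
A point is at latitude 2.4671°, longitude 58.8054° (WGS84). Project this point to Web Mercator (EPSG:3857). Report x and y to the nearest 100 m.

x 6546200 m, y 274700 m

Web Mercator is spherical with R = a = 6378137 m.
x = R·λ = 6378137 × 1.026347848 = 6546187.184 m.
y = R·ln tan(π/4 + φ/2) = 6378137 × 0.043072330 = 274721.221 m.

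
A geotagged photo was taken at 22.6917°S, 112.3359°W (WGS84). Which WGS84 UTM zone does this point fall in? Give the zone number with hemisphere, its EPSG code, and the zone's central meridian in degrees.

Zone 12S (EPSG:32712), central meridian -111°

UTM zone = ⌊(λ + 180)/6⌋ + 1; -112.3359° ∈ [-114°, -108°) → zone 12.
Hemisphere: S (φ < 0).
Central meridian λ₀ = 6×12 − 183 = -111°.
EPSG code: 32712.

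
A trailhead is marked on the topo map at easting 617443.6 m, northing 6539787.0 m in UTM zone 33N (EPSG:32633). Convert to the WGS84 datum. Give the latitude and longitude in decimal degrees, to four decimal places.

Zone 33N: λ₀ = 15°, k₀ = 0.9996, false easting 500000 m.
Meridian distance M = (N − FN)/k₀ = 6542404.0 m.
Inverse transverse Mercator on WGS84 gives φ = 58.98149982°, λ = 17.04329996°.

lat 58.9815°, lon 17.0433°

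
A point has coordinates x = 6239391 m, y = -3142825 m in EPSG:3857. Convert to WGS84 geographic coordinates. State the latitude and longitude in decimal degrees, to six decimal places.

lat -27.154798°, lon 56.049403°

R = 6378137 m. λ = x/R = 56.04940299°.
φ = 2·arctan(exp(y/R)) − 90° = 2·arctan(0.61094) − 90° = -27.15479751°.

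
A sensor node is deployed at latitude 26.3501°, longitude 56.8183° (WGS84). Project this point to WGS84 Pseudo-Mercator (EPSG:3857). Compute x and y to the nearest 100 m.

x 6325000 m, y 3042500 m

Web Mercator is spherical with R = a = 6378137 m.
x = R·λ = 6378137 × 0.991666410 = 6324984.224 m.
y = R·ln tan(π/4 + φ/2) = 6378137 × 0.477021322 = 3042507.341 m.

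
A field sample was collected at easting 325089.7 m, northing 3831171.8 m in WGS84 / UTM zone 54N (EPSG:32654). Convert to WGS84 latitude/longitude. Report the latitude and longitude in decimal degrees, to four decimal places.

lat 34.6075°, lon 139.0924°

Zone 54N: λ₀ = 141°, k₀ = 0.9996, false easting 500000 m.
Meridian distance M = (N − FN)/k₀ = 3832704.9 m.
Inverse transverse Mercator on WGS84 gives φ = 34.60750005°, λ = 139.09240036°.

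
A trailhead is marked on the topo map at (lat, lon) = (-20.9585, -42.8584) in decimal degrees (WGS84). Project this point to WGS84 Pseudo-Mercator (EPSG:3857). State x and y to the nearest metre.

Web Mercator is spherical with R = a = 6378137 m.
x = R·λ = 6378137 × -0.748020192 = -4770975.264 m.
y = R·ln tan(π/4 + φ/2) = 6378137 × -0.374236371 = -2386930.844 m.

x -4770975 m, y -2386931 m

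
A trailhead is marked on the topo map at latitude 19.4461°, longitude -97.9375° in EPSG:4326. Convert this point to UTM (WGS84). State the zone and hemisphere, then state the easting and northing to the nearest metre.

Longitude -97.9375° lies in the 6° band [-102°, -96°), giving zone 14; latitude is north of the equator, so 14N.
Zone 14 central meridian λ₀ = 6×14 − 183 = -99°; Δλ = +1.0625°.
Transverse Mercator on WGS84 with k₀ = 0.9996 gives E = 611531.642 m, N = 2150532.939 m.

Zone 14N: E 611532 m, N 2150533 m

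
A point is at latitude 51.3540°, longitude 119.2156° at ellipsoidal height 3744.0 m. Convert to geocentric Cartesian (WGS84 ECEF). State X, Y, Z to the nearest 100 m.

X -1949300 m, Y 3485600 m, Z 4961200 m

WGS84: a = 6378137 m, e² = 0.006694380; N(φ) = a/√(1−e²sin²φ) = 6391199.622 m.
X = (N+h)·cosφ·cosλ = -1949307.422 m; Y = (N+h)·cosφ·sinλ = 3485646.099 m; Z = (N(1−e²)+h)·sinφ = 4961158.629 m.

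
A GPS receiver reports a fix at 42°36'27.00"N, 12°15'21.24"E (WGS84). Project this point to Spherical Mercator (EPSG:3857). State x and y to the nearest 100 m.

x 1364300 m, y 5252400 m

Web Mercator is spherical with R = a = 6378137 m.
x = R·λ = 6378137 × 0.213905808 = 1364320.547 m.
y = R·ln tan(π/4 + φ/2) = 6378137 × 0.823503618 = 5252418.893 m.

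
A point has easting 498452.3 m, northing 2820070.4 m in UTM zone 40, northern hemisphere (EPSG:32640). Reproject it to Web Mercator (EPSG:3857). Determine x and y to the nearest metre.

x 6343497 m, y 2937013 m

Unproject from UTM 40N (λ₀ = 57°) → φ = 25.49780022°, λ = 56.98459990°.
Web Mercator (R = 6378137 m): x = 6343496.644 m, y = 2937013.132 m.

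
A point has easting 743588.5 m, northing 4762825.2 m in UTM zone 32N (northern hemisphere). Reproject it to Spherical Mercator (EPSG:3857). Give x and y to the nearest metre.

Unproject from UTM 32N (λ₀ = 9°) → φ = 42.97910029°, λ = 11.98739987°.
Web Mercator (R = 6378137 m): x = 1334431.249 m, y = 5308791.238 m.

x 1334431 m, y 5308791 m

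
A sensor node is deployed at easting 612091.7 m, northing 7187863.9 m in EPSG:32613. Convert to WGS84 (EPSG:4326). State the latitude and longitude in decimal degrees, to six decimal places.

lat 64.796500°, lon -102.640500°

Zone 13N: λ₀ = -105°, k₀ = 0.9996, false easting 500000 m.
Meridian distance M = (N − FN)/k₀ = 7190740.2 m.
Inverse transverse Mercator on WGS84 gives φ = 64.79649973°, λ = -102.64050002°.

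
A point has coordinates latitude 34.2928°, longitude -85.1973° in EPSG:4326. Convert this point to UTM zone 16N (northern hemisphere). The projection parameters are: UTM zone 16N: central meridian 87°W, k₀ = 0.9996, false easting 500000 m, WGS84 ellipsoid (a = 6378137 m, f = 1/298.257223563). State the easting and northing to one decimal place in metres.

Zone 16 central meridian λ₀ = 6×16 − 183 = -87°; Δλ = +1.8027°.
Transverse Mercator on WGS84 with k₀ = 0.9996 gives E = 665912.152 m, N = 3796092.687 m.

E 665912.2 m, N 3796092.7 m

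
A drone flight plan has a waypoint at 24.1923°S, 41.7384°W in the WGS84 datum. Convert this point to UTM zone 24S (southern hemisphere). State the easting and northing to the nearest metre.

Zone 24 central meridian λ₀ = 6×24 − 183 = -39°; Δλ = -2.7384°.
Transverse Mercator on WGS84 with k₀ = 0.9996 gives E = 221819.010 m, N = 7321757.276 m.

E 221819 m, N 7321757 m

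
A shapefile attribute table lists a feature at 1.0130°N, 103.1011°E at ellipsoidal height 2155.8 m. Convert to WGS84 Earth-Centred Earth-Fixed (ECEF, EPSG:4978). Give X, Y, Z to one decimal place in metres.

WGS84: a = 6378137 m, e² = 0.006694380; N(φ) = a/√(1−e²sin²φ) = 6378143.673 m.
X = (N+h)·cosφ·cosλ = -1445996.492 m; Y = (N+h)·cosφ·sinλ = 6213259.362 m; Z = (N(1−e²)+h)·sinφ = 112044.136 m.

X -1445996.5 m, Y 6213259.4 m, Z 112044.1 m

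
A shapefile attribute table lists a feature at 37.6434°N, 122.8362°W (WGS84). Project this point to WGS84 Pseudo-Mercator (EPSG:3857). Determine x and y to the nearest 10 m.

x -13674060 m, y 4529170 m

Web Mercator is spherical with R = a = 6378137 m.
x = R·λ = 6378137 × -2.143896131 = -13674063.235 m.
y = R·ln tan(π/4 + φ/2) = 6378137 × 0.710108916 = 4529171.952 m.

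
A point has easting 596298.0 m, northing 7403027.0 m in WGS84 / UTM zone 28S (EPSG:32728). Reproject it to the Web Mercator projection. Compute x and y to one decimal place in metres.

Unproject from UTM 28S (λ₀ = -15°) → φ = -23.47999999°, λ = -14.05699982°.
Web Mercator (R = 6378137 m): x = -1564818.062 m, y = -2690170.656 m.

x -1564818.1 m, y -2690170.7 m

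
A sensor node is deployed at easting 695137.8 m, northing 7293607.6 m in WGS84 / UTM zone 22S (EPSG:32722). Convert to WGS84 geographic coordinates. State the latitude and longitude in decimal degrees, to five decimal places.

Zone 22S: λ₀ = -51°, k₀ = 0.9996, false easting 500000 m, false northing 10000000 m.
Meridian distance M = (N − FN)/k₀ = -2707475.4 m.
Inverse transverse Mercator on WGS84 gives φ = -24.45889979°, λ = -49.07480036°.

lat -24.45890°, lon -49.07480°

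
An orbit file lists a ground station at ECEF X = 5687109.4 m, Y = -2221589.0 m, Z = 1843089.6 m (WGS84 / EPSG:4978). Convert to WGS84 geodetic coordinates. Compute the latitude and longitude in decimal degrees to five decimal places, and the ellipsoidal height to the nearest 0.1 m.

λ = atan2(Y, X) = -21.33740027°; p = √(X²+Y²) = 6105626.2 m.
Bowring's method on WGS84 (a = 6378137 m, b = 6356752.314 m) gives φ = 16.90410025°, h = 1403.669 m.

lat 16.90410°, lon -21.33740°, h 1403.7 m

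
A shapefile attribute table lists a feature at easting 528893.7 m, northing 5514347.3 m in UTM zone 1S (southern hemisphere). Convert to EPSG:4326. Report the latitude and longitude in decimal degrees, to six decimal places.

Zone 1S: λ₀ = -177°, k₀ = 0.9996, false easting 500000 m, false northing 10000000 m.
Meridian distance M = (N − FN)/k₀ = -4487447.7 m.
Inverse transverse Mercator on WGS84 gives φ = -40.52109987°, λ = -176.65889986°.

lat -40.521100°, lon -176.658900°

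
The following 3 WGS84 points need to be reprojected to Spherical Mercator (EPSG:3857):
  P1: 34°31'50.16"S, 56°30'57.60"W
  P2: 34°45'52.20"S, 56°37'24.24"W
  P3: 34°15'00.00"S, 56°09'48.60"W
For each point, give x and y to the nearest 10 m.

Web Mercator: x = R·λ, y = R·ln tan(π/4+φ/2), R = 6378137 m.
P1 (-34.5306°, -56.5160°) → (-6291332.342, -4100273.118) m.
P2 (-34.7645°, -56.6234°) → (-6303288.055, -4131923.510) m.
P3 (-34.2500°, -56.1635°) → (-6252092.221, -4062420.520) m.

P1: x -6291330 m, y -4100270 m; P2: x -6303290 m, y -4131920 m; P3: x -6252090 m, y -4062420 m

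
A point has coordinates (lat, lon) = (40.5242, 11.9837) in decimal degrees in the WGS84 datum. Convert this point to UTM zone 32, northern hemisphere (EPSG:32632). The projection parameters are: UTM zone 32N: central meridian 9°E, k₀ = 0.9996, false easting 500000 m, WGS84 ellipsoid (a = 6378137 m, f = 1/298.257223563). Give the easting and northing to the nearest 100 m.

Zone 32 central meridian λ₀ = 6×32 − 183 = 9°; Δλ = +2.9837°.
Transverse Mercator on WGS84 with k₀ = 0.9996 gives E = 752747.528 m, N = 4490219.140 m.

E 752700 m, N 4490200 m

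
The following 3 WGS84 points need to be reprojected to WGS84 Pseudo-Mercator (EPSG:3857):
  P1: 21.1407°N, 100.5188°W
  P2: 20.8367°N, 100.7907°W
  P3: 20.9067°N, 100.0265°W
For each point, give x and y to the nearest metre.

P1: x -11189702 m, y 2408663 m; P2: x -11219969 m, y 2372417 m; P3: x -11134899 m, y 2380757 m

Web Mercator: x = R·λ, y = R·ln tan(π/4+φ/2), R = 6378137 m.
P1 (21.1407°, -100.5188°) → (-11189701.631, 2408663.489) m.
P2 (20.8367°, -100.7907°) → (-11219969.401, 2372417.425) m.
P3 (20.9067°, -100.0265°) → (-11134899.046, 2380757.030) m.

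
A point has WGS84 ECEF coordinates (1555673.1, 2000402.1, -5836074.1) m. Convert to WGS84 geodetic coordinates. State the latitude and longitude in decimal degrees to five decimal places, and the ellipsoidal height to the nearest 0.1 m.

λ = atan2(Y, X) = 52.12850010°; p = √(X²+Y²) = 2534112.7 m.
Bowring's method on WGS84 (a = 6378137 m, b = 6356752.314 m) gives φ = -66.66900019°, h = 2376.143 m.

lat -66.66900°, lon 52.12850°, h 2376.1 m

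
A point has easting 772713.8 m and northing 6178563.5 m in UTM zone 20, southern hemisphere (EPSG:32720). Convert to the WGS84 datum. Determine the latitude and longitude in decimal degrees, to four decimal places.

Zone 20S: λ₀ = -63°, k₀ = 0.9996, false easting 500000 m, false northing 10000000 m.
Meridian distance M = (N − FN)/k₀ = -3822965.7 m.
Inverse transverse Mercator on WGS84 gives φ = -34.49849976°, λ = -60.02990030°.

lat -34.4985°, lon -60.0299°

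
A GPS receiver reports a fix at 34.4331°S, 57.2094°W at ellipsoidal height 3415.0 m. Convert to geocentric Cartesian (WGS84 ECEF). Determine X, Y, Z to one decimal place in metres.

X 2853566.3 m, Y -4429464.0 m, Z -3588104.4 m

WGS84: a = 6378137 m, e² = 0.006694380; N(φ) = a/√(1−e²sin²φ) = 6384973.764 m.
X = (N+h)·cosφ·cosλ = 2853566.321 m; Y = (N+h)·cosφ·sinλ = -4429463.965 m; Z = (N(1−e²)+h)·sinφ = -3588104.412 m.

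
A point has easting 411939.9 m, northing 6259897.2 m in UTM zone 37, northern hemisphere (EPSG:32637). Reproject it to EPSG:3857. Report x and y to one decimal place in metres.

x 4182317.8 m, y 7653622.3 m

Unproject from UTM 37N (λ₀ = 39°) → φ = 56.47530033°, λ = 37.57040036°.
Web Mercator (R = 6378137 m): x = 4182317.837 m, y = 7653622.269 m.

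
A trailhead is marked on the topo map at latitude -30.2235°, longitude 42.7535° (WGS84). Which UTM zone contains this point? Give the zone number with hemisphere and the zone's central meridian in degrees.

Zone 38S, central meridian 45°

UTM zone = ⌊(λ + 180)/6⌋ + 1; 42.7535° ∈ [42°, 48°) → zone 38.
Hemisphere: S (φ < 0).
Central meridian λ₀ = 6×38 − 183 = 45°.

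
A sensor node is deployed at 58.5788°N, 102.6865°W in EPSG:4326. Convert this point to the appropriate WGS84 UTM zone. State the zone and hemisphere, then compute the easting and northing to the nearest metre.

Zone 13N: E 634519 m, N 6495471 m

Longitude -102.6865° lies in the 6° band [-108°, -102°), giving zone 13; latitude is north of the equator, so 13N.
Zone 13 central meridian λ₀ = 6×13 − 183 = -105°; Δλ = +2.3135°.
Transverse Mercator on WGS84 with k₀ = 0.9996 gives E = 634518.868 m, N = 6495470.747 m.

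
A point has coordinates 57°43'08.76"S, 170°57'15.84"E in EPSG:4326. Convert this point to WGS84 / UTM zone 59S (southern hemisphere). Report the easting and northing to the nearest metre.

Zone 59 central meridian λ₀ = 6×59 − 183 = 171°; Δλ = -0.0456°.
Transverse Mercator on WGS84 with k₀ = 0.9996 gives E = 497283.545 m, N = 3602561.698 m.

E 497284 m, N 3602562 m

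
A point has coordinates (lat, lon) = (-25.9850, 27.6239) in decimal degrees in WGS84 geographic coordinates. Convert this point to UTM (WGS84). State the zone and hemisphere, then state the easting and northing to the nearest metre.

Zone 35S: E 562447 m, N 7125828 m

Longitude 27.6239° lies in the 6° band [24°, 30°), giving zone 35; latitude is south of the equator, so 35S.
Zone 35 central meridian λ₀ = 6×35 − 183 = 27°; Δλ = +0.6239°.
Transverse Mercator on WGS84 with k₀ = 0.9996 gives E = 562447.150 m, N = 7125828.346 m.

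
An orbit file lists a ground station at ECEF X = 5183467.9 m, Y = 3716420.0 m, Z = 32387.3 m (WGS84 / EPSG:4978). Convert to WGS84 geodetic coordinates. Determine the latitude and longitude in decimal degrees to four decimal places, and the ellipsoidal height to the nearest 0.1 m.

λ = atan2(Y, X) = 35.63959979°; p = √(X²+Y²) = 6378096.7 m.
Bowring's method on WGS84 (a = 6378137 m, b = 6356752.314 m) gives φ = 0.29290014°, h = 42.4497 m.

lat 0.2929°, lon 35.6396°, h 42.4 m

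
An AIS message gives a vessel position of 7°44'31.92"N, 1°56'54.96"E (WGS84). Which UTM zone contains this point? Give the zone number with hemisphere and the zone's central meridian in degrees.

UTM zone = ⌊(λ + 180)/6⌋ + 1; 1.9486° ∈ [0°, 6°) → zone 31.
Hemisphere: N (φ ≥ 0).
Central meridian λ₀ = 6×31 − 183 = 3°.

Zone 31N, central meridian 3°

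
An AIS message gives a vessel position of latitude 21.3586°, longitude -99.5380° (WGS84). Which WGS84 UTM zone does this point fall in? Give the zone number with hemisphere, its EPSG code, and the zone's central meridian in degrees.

Zone 14N (EPSG:32614), central meridian -99°

UTM zone = ⌊(λ + 180)/6⌋ + 1; -99.5380° ∈ [-102°, -96°) → zone 14.
Hemisphere: N (φ ≥ 0).
Central meridian λ₀ = 6×14 − 183 = -99°.
EPSG code: 32614.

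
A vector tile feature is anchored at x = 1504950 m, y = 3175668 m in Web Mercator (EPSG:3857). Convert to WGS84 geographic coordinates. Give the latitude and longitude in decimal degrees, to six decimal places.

R = 6378137 m. λ = x/R = 13.51919587°.
φ = 2·arctan(exp(y/R)) − 90° = 2·arctan(1.64526) − 90° = 27.41700247°.

lat 27.417002°, lon 13.519196°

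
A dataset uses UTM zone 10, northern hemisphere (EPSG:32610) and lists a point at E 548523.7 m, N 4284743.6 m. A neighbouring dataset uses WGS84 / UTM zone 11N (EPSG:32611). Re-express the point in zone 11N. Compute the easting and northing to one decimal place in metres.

E 26702.9 m, N 4298675.9 m

UTM 10N → geographic: φ = 38.71000027°, λ = -122.44189974°.
UTM 11N (λ₀ = -117°) forward: E = 26702.891 m, N = 4298675.895 m.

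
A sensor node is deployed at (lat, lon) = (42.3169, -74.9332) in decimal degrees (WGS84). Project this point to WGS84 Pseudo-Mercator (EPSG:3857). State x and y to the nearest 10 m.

Web Mercator is spherical with R = a = 6378137 m.
x = R·λ = 6378137 × -1.307831059 = -8341525.668 m.
y = R·ln tan(π/4 + φ/2) = 6378137 × 0.816628487 = 5208568.367 m.

x -8341530 m, y 5208570 m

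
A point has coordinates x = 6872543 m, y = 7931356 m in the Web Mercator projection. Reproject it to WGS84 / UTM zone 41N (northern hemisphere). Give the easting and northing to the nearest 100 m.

Web Mercator inverse (R = 6378137 m) → φ = 57.82840099°, λ = 61.73710418°.
UTM 41N forward: E = 424997.081 m, N = 6410305.492 m.

E 425000 m, N 6410300 m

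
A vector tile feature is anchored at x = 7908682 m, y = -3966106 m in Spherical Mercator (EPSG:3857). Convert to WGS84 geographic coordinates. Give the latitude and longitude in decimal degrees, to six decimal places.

lat -33.531799°, lon 71.044899°

R = 6378137 m. λ = x/R = 71.04489918°.
φ = 2·arctan(exp(y/R)) − 90° = 2·arctan(0.53696) − 90° = -33.53179899°.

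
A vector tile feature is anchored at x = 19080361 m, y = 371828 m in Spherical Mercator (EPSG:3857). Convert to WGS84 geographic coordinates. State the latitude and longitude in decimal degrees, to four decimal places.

lat 3.3383°, lon 171.4018°

R = 6378137 m. λ = x/R = 171.40179913°.
φ = 2·arctan(exp(y/R)) − 90° = 2·arctan(1.06003) − 90° = 3.33829738°.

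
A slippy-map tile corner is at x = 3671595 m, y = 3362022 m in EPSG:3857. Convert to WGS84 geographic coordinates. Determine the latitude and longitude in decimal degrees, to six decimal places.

R = 6378137 m. λ = x/R = 32.98249906°.
φ = 2·arctan(exp(y/R)) − 90° = 2·arctan(1.69404) − 90° = 28.89290272°.

lat 28.892903°, lon 32.982499°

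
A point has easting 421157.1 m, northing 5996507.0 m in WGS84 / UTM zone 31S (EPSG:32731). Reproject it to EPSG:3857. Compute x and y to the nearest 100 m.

x 236400 m, y -4324500 m

Unproject from UTM 31S (λ₀ = 3°) → φ = -36.17300001°, λ = 2.12329990°.
Web Mercator (R = 6378137 m): x = 236364.663 m, y = -4324452.091 m.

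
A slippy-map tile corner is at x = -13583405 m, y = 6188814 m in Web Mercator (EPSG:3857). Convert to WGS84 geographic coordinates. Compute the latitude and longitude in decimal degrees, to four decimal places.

lat 48.4903°, lon -122.0218°

R = 6378137 m. λ = x/R = -122.02180322°.
φ = 2·arctan(exp(y/R)) − 90° = 2·arctan(2.63878) − 90° = 48.49029777°.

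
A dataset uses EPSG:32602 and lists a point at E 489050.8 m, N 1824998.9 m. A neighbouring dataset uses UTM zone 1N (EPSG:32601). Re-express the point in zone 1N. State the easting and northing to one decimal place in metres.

UTM 2N → geographic: φ = 16.50680014°, λ = -171.10259960°.
UTM 1N (λ₀ = -177°) forward: E = 1130297.037 m, N = 1834236.180 m.

E 1130297.0 m, N 1834236.2 m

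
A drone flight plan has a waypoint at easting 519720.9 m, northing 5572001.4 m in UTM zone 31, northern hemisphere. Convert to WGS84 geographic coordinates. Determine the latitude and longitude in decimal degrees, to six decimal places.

Zone 31N: λ₀ = 3°, k₀ = 0.9996, false easting 500000 m.
Meridian distance M = (N − FN)/k₀ = 5574231.1 m.
Inverse transverse Mercator on WGS84 gives φ = 50.29980029°, λ = 3.27689970°.

lat 50.299800°, lon 3.276900°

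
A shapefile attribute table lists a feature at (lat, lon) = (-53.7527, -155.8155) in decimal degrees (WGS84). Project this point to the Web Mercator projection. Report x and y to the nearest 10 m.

x -17345300 m, y -7123460 m

Web Mercator is spherical with R = a = 6378137 m.
x = R·λ = 6378137 × -2.719493501 = -17345302.118 m.
y = R·ln tan(π/4 + φ/2) = 6378137 × -1.116855762 = -7123459.061 m.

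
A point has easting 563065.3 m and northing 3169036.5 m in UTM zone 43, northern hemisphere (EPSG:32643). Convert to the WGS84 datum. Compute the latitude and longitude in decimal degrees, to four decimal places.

lat 28.6469°, lon 75.6453°

Zone 43N: λ₀ = 75°, k₀ = 0.9996, false easting 500000 m.
Meridian distance M = (N − FN)/k₀ = 3170304.6 m.
Inverse transverse Mercator on WGS84 gives φ = 28.64690045°, λ = 75.64529986°.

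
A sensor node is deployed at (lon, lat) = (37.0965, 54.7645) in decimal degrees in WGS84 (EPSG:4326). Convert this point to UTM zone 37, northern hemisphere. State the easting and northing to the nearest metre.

E 377531 m, N 6070248 m

Zone 37 central meridian λ₀ = 6×37 − 183 = 39°; Δλ = -1.9035°.
Transverse Mercator on WGS84 with k₀ = 0.9996 gives E = 377531.281 m, N = 6070247.614 m.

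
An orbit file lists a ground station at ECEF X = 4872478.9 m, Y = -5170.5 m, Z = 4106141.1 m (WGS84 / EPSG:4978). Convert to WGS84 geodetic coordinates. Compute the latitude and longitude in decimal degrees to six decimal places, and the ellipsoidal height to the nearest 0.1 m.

lat 40.311200°, lon -0.060800°, h 2697.9 m

λ = atan2(Y, X) = -0.06080021°; p = √(X²+Y²) = 4872481.6 m.
Bowring's method on WGS84 (a = 6378137 m, b = 6356752.314 m) gives φ = 40.31119989°, h = 2697.925 m.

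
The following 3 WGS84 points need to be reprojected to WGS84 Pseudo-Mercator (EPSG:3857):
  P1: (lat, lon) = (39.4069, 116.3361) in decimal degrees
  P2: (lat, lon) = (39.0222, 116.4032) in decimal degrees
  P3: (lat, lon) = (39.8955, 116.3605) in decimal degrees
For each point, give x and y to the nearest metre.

P1: x 12950475 m, y 4780125 m; P2: x 12957945 m, y 4724852 m; P3: x 12953192 m, y 4850768 m

Web Mercator: x = R·λ, y = R·ln tan(π/4+φ/2), R = 6378137 m.
P1 (39.4069°, 116.3361°) → (12950475.413, 4780125.240) m.
P2 (39.0222°, 116.4032°) → (12957944.951, 4724852.031) m.
P3 (39.8955°, 116.3605°) → (12953191.608, 4850768.224) m.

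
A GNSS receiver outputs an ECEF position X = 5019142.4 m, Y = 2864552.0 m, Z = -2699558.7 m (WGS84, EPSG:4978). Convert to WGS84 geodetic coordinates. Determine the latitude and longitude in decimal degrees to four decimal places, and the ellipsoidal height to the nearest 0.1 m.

lat -25.1864°, lon 29.7145°, h 4193.9 m

λ = atan2(Y, X) = 29.71450011°; p = √(X²+Y²) = 5779052.6 m.
Bowring's method on WGS84 (a = 6378137 m, b = 6356752.314 m) gives φ = -25.18639937°, h = 4193.934 m.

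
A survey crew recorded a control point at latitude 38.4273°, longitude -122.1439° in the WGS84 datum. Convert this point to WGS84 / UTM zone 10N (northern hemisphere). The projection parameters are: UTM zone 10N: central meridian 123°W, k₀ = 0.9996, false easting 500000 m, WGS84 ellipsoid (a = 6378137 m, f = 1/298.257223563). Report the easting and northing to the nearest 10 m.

E 574730 m, N 4253570 m

Zone 10 central meridian λ₀ = 6×10 − 183 = -123°; Δλ = +0.8561°.
Transverse Mercator on WGS84 with k₀ = 0.9996 gives E = 574725.712 m, N = 4253573.561 m.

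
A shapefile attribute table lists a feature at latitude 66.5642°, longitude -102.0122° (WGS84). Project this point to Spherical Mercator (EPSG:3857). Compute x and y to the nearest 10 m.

Web Mercator is spherical with R = a = 6378137 m.
x = R·λ = 6378137 × -1.780448767 = -11355946.159 m.
y = R·ln tan(π/4 + φ/2) = 6378137 × 1.573029430 = 10032997.210 m.

x -11355950 m, y 10033000 m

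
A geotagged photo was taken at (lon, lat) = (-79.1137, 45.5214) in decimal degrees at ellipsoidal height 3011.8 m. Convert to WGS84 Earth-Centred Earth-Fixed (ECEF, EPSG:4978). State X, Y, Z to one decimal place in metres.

X 845820.1 m, Y -4397944.4 m, Z 4530284.9 m

WGS84: a = 6378137 m, e² = 0.006694380; N(φ) = a/√(1−e²sin²φ) = 6389033.545 m.
X = (N+h)·cosφ·cosλ = 845820.060 m; Y = (N+h)·cosφ·sinλ = -4397944.382 m; Z = (N(1−e²)+h)·sinφ = 4530284.911 m.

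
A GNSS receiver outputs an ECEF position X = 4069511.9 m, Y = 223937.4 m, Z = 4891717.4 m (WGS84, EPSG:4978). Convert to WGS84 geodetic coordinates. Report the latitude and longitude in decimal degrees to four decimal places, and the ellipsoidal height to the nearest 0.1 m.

lat 50.3888°, lon 3.1497°, h 1612.4 m

λ = atan2(Y, X) = 3.14969974°; p = √(X²+Y²) = 4075668.7 m.
Bowring's method on WGS84 (a = 6378137 m, b = 6356752.314 m) gives φ = 50.38879996°, h = 1612.363 m.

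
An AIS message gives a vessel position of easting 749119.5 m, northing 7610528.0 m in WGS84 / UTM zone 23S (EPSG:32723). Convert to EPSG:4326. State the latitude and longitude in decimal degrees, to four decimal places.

lat -21.5909°, lon -42.5939°

Zone 23S: λ₀ = -45°, k₀ = 0.9996, false easting 500000 m, false northing 10000000 m.
Meridian distance M = (N − FN)/k₀ = -2390428.2 m.
Inverse transverse Mercator on WGS84 gives φ = -21.59089959°, λ = -42.59389960°.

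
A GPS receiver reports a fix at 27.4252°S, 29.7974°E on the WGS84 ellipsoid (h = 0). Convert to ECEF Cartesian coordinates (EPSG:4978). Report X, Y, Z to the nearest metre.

WGS84: a = 6378137 m, e² = 0.006694380; N(φ) = a/√(1−e²sin²φ) = 6382670.843 m.
X = (N+h)·cosφ·cosλ = 4916314.901 m; Y = (N+h)·cosφ·sinλ = 2815303.831 m; Z = (N(1−e²)+h)·sinφ = -2920115.670 m.

X 4916315 m, Y 2815304 m, Z -2920116 m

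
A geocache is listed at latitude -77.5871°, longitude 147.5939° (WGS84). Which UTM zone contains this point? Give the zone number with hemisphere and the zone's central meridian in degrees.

Zone 55S, central meridian 147°

UTM zone = ⌊(λ + 180)/6⌋ + 1; 147.5939° ∈ [144°, 150°) → zone 55.
Hemisphere: S (φ < 0).
Central meridian λ₀ = 6×55 − 183 = 147°.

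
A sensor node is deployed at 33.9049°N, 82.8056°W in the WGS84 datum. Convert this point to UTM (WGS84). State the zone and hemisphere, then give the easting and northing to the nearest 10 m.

Zone 17N: E 333060 m, N 3753080 m

Longitude -82.8056° lies in the 6° band [-84°, -78°), giving zone 17; latitude is north of the equator, so 17N.
Zone 17 central meridian λ₀ = 6×17 − 183 = -81°; Δλ = -1.8056°.
Transverse Mercator on WGS84 with k₀ = 0.9996 gives E = 333060.645 m, N = 3753079.151 m.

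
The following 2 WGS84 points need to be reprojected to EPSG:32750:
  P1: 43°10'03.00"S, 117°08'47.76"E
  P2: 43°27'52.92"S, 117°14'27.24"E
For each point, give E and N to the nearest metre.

UTM zone 50S: λ₀ = 117°, k₀ = 0.9996.
P1 (-43.1675°, 117.1466°) → (511916.616, 5220573.911) m.
P2 (-43.4647°, 117.2409°) → (519486.744, 5187550.775) m.

P1: E 511917 m, N 5220574 m; P2: E 519487 m, N 5187551 m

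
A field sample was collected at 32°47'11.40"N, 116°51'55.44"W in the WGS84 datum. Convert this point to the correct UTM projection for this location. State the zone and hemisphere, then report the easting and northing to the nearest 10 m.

Longitude -116.8654° lies in the 6° band [-120°, -114°), giving zone 11; latitude is north of the equator, so 11N.
Zone 11 central meridian λ₀ = 6×11 − 183 = -117°; Δλ = +0.1346°.
Transverse Mercator on WGS84 with k₀ = 0.9996 gives E = 512603.972 m, N = 3627626.735 m.

Zone 11N: E 512600 m, N 3627630 m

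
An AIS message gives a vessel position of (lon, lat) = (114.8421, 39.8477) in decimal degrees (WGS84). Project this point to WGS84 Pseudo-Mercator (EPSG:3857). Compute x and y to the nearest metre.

Web Mercator is spherical with R = a = 6378137 m.
x = R·λ = 6378137 × 2.004372765 = 12784164.094 m.
y = R·ln tan(π/4 + φ/2) = 6378137 × 0.759443561 = 4843835.078 m.

x 12784164 m, y 4843835 m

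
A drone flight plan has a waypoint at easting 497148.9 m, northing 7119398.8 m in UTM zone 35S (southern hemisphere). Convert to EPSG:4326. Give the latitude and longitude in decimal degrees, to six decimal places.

Zone 35S: λ₀ = 27°, k₀ = 0.9996, false easting 500000 m, false northing 10000000 m.
Meridian distance M = (N − FN)/k₀ = -2881753.9 m.
Inverse transverse Mercator on WGS84 gives φ = -26.04440014°, λ = 26.97150041°.

lat -26.044400°, lon 26.971500°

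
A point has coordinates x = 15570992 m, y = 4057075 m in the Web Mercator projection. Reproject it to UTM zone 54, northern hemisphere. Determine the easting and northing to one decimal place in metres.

Web Mercator inverse (R = 6378137 m) → φ = 34.21029811°, λ = 139.87660103°.
UTM 54N forward: E = 396510.435 m, N = 3786044.277 m.

E 396510.4 m, N 3786044.3 m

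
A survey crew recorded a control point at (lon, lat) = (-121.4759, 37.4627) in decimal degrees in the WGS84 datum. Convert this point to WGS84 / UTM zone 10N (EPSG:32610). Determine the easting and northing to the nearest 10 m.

E 634790 m, N 4147290 m

Zone 10 central meridian λ₀ = 6×10 − 183 = -123°; Δλ = +1.5241°.
Transverse Mercator on WGS84 with k₀ = 0.9996 gives E = 634786.469 m, N = 4147293.740 m.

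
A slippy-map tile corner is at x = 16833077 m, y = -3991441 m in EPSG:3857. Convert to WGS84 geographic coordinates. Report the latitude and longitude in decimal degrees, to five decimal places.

R = 6378137 m. λ = x/R = 151.21410348°.
φ = 2·arctan(exp(y/R)) − 90° = 2·arctan(0.53483) − 90° = -33.72130347°.

lat -33.72130°, lon 151.21410°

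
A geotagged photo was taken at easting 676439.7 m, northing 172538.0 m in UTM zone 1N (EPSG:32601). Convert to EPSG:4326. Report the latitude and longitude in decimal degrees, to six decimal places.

Zone 1N: λ₀ = -177°, k₀ = 0.9996, false easting 500000 m.
Meridian distance M = (N − FN)/k₀ = 172607.0 m.
Inverse transverse Mercator on WGS84 gives φ = 1.56039979°, λ = -175.41400033°.

lat 1.560400°, lon -175.414000°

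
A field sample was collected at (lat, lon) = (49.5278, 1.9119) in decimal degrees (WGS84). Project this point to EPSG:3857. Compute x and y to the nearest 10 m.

x 212830 m, y 6364900 m

Web Mercator is spherical with R = a = 6378137 m.
x = R·λ = 6378137 × 0.033368950 = 212831.734 m.
y = R·ln tan(π/4 + φ/2) = 6378137 × 0.997924189 = 6364897.190 m.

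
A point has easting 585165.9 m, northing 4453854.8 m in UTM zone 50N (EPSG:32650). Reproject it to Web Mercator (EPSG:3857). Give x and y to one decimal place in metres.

x 13135822.3 m, y 4899538.3 m

Unproject from UTM 50N (λ₀ = 117°) → φ = 40.23079959°, λ = 118.00109970°.
Web Mercator (R = 6378137 m): x = 13135822.331 m, y = 4899538.349 m.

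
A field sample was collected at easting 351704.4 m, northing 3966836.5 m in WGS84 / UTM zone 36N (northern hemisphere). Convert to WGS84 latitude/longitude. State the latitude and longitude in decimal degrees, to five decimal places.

lat 35.83450°, lon 31.35810°

Zone 36N: λ₀ = 33°, k₀ = 0.9996, false easting 500000 m.
Meridian distance M = (N − FN)/k₀ = 3968423.9 m.
Inverse transverse Mercator on WGS84 gives φ = 35.83449996°, λ = 31.35809953°.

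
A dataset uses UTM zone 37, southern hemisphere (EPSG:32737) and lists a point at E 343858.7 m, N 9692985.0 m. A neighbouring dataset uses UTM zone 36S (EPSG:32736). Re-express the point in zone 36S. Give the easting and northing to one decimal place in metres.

E 1011295.0 m, N 9692082.8 m

UTM 37S → geographic: φ = -2.77680015°, λ = 37.59530009°.
UTM 36S (λ₀ = 33°) forward: E = 1011295.015 m, N = 9692082.806 m.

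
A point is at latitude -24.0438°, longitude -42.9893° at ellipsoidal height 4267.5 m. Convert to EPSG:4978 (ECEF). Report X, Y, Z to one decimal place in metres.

WGS84: a = 6378137 m, e² = 0.006694380; N(φ) = a/√(1−e²sin²φ) = 6381683.931 m.
X = (N+h)·cosφ·cosλ = 4265902.129 m; Y = (N+h)·cosφ·sinλ = -3976528.931 m; Z = (N(1−e²)+h)·sinφ = -2584453.209 m.

X 4265902.1 m, Y -3976528.9 m, Z -2584453.2 m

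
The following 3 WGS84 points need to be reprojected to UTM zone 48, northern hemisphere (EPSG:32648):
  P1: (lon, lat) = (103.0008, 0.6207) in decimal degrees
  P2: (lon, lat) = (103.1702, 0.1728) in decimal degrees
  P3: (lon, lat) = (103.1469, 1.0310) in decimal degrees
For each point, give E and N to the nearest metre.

UTM zone 48N: λ₀ = 105°, k₀ = 0.9996.
P1 (0.6207°, 103.0008°) → (277506.615, 68648.090) m.
P2 (0.1728°, 103.1702°) → (296355.140, 19109.402) m.
P3 (1.0310°, 103.1469°) → (293793.353, 114016.618) m.

P1: E 277507 m, N 68648 m; P2: E 296355 m, N 19109 m; P3: E 293793 m, N 114017 m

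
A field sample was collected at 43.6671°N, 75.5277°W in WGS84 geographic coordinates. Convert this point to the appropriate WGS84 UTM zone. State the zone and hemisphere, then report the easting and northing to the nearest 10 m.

Zone 18N: E 457460 m, N 4835030 m

Longitude -75.5277° lies in the 6° band [-78°, -72°), giving zone 18; latitude is north of the equator, so 18N.
Zone 18 central meridian λ₀ = 6×18 − 183 = -75°; Δλ = -0.5277°.
Transverse Mercator on WGS84 with k₀ = 0.9996 gives E = 457456.255 m, N = 4835034.728 m.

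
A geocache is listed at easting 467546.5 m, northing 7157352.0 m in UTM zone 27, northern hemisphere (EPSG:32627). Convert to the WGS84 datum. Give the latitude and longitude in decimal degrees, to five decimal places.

Zone 27N: λ₀ = -21°, k₀ = 0.9996, false easting 500000 m.
Meridian distance M = (N − FN)/k₀ = 7160216.1 m.
Inverse transverse Mercator on WGS84 gives φ = 64.53990032°, λ = -21.67660073°.

lat 64.53990°, lon -21.67660°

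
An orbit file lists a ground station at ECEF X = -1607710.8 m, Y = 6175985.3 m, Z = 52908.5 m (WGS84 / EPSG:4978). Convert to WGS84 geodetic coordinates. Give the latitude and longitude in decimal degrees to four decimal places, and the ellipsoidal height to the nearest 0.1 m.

λ = atan2(Y, X) = 104.59120009°; p = √(X²+Y²) = 6381812.3 m.
Bowring's method on WGS84 (a = 6378137 m, b = 6356752.314 m) gives φ = 0.47819969°, h = 3896.109 m.

lat 0.4782°, lon 104.5912°, h 3896.1 m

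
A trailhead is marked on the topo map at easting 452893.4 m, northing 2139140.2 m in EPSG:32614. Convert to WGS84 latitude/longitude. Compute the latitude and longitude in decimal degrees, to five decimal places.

lat 19.34570°, lon -99.44850°

Zone 14N: λ₀ = -99°, k₀ = 0.9996, false easting 500000 m.
Meridian distance M = (N − FN)/k₀ = 2139996.2 m.
Inverse transverse Mercator on WGS84 gives φ = 19.34570011°, λ = -99.44849983°.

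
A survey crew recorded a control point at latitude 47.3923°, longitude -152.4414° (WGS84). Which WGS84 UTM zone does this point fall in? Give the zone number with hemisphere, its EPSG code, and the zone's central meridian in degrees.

UTM zone = ⌊(λ + 180)/6⌋ + 1; -152.4414° ∈ [-156°, -150°) → zone 5.
Hemisphere: N (φ ≥ 0).
Central meridian λ₀ = 6×5 − 183 = -153°.
EPSG code: 32605.

Zone 5N (EPSG:32605), central meridian -153°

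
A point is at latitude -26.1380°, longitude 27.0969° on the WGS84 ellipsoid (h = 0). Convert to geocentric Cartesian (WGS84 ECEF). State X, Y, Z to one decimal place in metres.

WGS84: a = 6378137 m, e² = 0.006694380; N(φ) = a/√(1−e²sin²φ) = 6382284.227 m.
X = (N+h)·cosφ·cosλ = 5100707.842 m; Y = (N+h)·cosφ·sinλ = 2609815.841 m; Z = (N(1−e²)+h)·sinφ = -2792795.424 m.

X 5100707.8 m, Y 2609815.8 m, Z -2792795.4 m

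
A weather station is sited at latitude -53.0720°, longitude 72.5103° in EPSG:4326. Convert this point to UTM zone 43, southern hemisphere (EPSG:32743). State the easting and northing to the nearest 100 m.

E 333200 m, N 4116800 m

Zone 43 central meridian λ₀ = 6×43 − 183 = 75°; Δλ = -2.4897°.
Transverse Mercator on WGS84 with k₀ = 0.9996 gives E = 333207.961 m, N = 4116822.359 m.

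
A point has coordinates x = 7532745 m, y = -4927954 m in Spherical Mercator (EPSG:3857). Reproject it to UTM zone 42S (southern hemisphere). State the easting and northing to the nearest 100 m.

Web Mercator inverse (R = 6378137 m) → φ = -40.42539872°, λ = 67.66779965°.
UTM 42S forward: E = 386990.938 m, N = 5524173.916 m.

E 387000 m, N 5524200 m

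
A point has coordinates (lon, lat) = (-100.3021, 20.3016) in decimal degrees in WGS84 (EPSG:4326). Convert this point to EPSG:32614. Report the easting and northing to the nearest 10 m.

Zone 14 central meridian λ₀ = 6×14 − 183 = -99°; Δλ = -1.3021°.
Transverse Mercator on WGS84 with k₀ = 0.9996 gives E = 364045.882 m, N = 2245393.001 m.

E 364050 m, N 2245390 m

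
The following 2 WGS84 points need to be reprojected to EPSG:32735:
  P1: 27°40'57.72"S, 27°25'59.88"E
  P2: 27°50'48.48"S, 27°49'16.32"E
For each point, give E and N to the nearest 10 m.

P1: E 542730 m, N 6937870 m; P2: E 580860 m, N 6919500 m

UTM zone 35S: λ₀ = 27°, k₀ = 0.9996.
P1 (-27.6827°, 27.4333°) → (542727.521, 6937870.707) m.
P2 (-27.8468°, 27.8212°) → (580857.931, 6919497.509) m.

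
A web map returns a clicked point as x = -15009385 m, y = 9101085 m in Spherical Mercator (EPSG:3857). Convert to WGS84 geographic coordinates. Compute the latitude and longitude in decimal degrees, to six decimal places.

lat 63.003401°, lon -134.831600°

R = 6378137 m. λ = x/R = -134.83159951°.
φ = 2·arctan(exp(y/R)) − 90° = 2·arctan(4.16584) − 90° = 63.00340145°.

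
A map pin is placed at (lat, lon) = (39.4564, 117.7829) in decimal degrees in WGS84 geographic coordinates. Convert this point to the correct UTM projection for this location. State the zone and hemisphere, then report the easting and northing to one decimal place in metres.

Longitude 117.7829° lies in the 6° band [114°, 120°), giving zone 50; latitude is north of the equator, so 50N.
Zone 50 central meridian λ₀ = 6×50 − 183 = 117°; Δλ = +0.7829°.
Transverse Mercator on WGS84 with k₀ = 0.9996 gives E = 567355.414 m, N = 4367718.220 m.

Zone 50N: E 567355.4 m, N 4367718.2 m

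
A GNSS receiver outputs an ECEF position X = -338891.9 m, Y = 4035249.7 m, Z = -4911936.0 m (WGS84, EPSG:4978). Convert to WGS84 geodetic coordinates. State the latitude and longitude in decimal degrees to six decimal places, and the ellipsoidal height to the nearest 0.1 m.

lat -50.686200°, lon 94.800599°, h 561.4 m

λ = atan2(Y, X) = 94.80059944°; p = √(X²+Y²) = 4049455.3 m.
Bowring's method on WGS84 (a = 6378137 m, b = 6356752.314 m) gives φ = -50.68620008°, h = 561.406 m.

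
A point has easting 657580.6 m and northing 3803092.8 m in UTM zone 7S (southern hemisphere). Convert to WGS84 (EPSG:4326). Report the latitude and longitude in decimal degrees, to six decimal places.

lat -55.891800°, lon -138.480100°

Zone 7S: λ₀ = -141°, k₀ = 0.9996, false easting 500000 m, false northing 10000000 m.
Meridian distance M = (N − FN)/k₀ = -6199387.0 m.
Inverse transverse Mercator on WGS84 gives φ = -55.89179971°, λ = -138.48010033°.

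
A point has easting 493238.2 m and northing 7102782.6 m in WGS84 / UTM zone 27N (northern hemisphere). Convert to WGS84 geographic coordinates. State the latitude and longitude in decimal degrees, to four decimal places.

Zone 27N: λ₀ = -21°, k₀ = 0.9996, false easting 500000 m.
Meridian distance M = (N − FN)/k₀ = 7105624.8 m.
Inverse transverse Mercator on WGS84 gives φ = 64.05169995°, λ = -21.13849976°.

lat 64.0517°, lon -21.1385°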